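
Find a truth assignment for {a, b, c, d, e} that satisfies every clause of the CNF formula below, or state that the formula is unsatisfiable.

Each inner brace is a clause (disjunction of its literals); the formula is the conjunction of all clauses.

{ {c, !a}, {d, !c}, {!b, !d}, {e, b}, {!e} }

The clause (!e) is unit, so e = false.
The clause (b) is unit, so b = true.
The clause (!d) is unit, so d = false.
The clause (!c) is unit, so c = false.
The clause (!a) is unit, so a = false.
All clauses are satisfied.

a=false,  b=true,  c=false,  d=false,  e=false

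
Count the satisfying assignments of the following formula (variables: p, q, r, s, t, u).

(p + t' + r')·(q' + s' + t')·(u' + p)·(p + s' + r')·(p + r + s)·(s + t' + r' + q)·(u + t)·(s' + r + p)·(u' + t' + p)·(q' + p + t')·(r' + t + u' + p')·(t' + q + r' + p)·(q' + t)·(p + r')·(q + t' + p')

There are 2^6 = 64 truth assignments over (p, q, r, s, t, u).
Split on t. With t = 1, the clauses containing t are satisfied and t' drops from the rest; 4 of the 2^5 = 32 assignments to the other variables satisfy what remains.
With t = 0, by the same count on the reduced clause set, 2 assignments work.
(One model: p=T, q=F, r=F, s=F, t=F, u=T.)
Total: 4 + 2 = 6.

6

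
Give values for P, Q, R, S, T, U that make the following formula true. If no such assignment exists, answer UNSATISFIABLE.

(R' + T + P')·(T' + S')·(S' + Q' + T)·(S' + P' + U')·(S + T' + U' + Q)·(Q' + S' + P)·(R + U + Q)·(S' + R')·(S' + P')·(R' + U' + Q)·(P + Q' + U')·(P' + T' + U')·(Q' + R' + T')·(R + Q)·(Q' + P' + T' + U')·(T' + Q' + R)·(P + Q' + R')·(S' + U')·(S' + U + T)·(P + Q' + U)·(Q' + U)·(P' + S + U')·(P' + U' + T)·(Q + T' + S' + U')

Branch on T: set T = 1.
The clause (S') is unit, so S = 0.
Branch on U: set U = 0.
The clause (Q') is unit, so Q = 0.
The clause (R) is unit, so R = 1.
All clauses hold; P can take either value.

P ↦ 1, Q ↦ 0, R ↦ 1, S ↦ 0, T ↦ 1, U ↦ 0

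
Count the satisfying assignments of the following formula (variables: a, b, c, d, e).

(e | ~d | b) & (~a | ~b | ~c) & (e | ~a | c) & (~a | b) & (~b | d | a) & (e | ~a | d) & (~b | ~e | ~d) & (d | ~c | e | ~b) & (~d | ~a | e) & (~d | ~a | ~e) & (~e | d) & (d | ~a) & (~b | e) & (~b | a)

4

There are 2^5 = 32 truth assignments over (a, b, c, d, e).
Split on d. With d = 1, the clauses containing d are satisfied and ~d drops from the rest; 2 of the 2^4 = 16 assignments to the other variables satisfy what remains.
With d = 0, by the same count on the reduced clause set, 2 assignments work.
(One model: a=F, b=F, c=F, d=F, e=F.)
Total: 2 + 2 = 4.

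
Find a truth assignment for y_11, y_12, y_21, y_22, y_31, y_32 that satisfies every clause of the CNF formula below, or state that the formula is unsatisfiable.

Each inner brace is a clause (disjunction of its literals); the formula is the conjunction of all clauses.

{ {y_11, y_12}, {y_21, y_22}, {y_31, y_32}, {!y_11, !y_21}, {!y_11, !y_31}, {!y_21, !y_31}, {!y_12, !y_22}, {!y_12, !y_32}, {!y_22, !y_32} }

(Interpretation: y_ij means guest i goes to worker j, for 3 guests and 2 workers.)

UNSATISFIABLE

Try y_11 = true.
The clause (!y_21) is unit, so y_21 = false.
The clause (y_22) is unit, so y_22 = true.
The clause (!y_31) is unit, so y_31 = false.
The clause (y_32) is unit, so y_32 = true.
That conflicts with the unit clause (!y_32).
Backtrack on y_11: now try y_11 = false.
The clause (y_12) is unit, so y_12 = true.
The clause (!y_22) is unit, so y_22 = false.
The clause (y_21) is unit, so y_21 = true.
The clause (!y_31) is unit, so y_31 = false.
The clause (y_32) is unit, so y_32 = true.
That conflicts with the unit clause (!y_32).
Either choice for y_11 ends in contradiction.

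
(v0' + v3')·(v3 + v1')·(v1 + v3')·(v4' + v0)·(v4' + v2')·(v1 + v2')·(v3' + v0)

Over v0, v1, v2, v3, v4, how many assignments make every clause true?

3

There are 2^5 = 32 truth assignments over (v0, v1, v2, v3, v4).
Split on v4. With v4 = 1, the clauses containing v4 are satisfied and v4' drops from the rest; 1 of the 2^4 = 16 assignments to the other variables satisfy what remains.
With v4 = 0, by the same count on the reduced clause set, 2 assignments work.
(One model: v0=F, v1=F, v2=F, v3=F, v4=F.)
Total: 1 + 2 = 3.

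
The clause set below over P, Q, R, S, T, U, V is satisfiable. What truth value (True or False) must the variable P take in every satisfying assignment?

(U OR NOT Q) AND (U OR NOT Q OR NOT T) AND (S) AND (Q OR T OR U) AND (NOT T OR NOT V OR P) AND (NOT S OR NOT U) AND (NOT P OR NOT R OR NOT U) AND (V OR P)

True

Suppose P = false.
(S) alone gives S = true.
(NOT U) alone gives U = false.
(NOT Q) alone gives Q = false.
(T) alone gives T = true.
(NOT V) alone gives V = false.
But (V) is also a unit clause — contradiction.
So every satisfying assignment has P = True.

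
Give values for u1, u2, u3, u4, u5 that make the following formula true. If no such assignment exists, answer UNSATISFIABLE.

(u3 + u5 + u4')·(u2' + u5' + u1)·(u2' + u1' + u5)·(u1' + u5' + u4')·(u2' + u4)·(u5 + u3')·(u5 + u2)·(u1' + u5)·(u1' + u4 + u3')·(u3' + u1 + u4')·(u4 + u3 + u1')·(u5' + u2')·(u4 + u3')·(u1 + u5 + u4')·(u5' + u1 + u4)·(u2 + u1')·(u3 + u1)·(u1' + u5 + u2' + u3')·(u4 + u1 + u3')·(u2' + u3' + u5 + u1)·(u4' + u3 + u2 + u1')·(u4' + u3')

UNSATISFIABLE

Case u2 = 0:
Unit clause (u5) forces u5 = 1.
Unit clause (u1') forces u1 = 0.
Unit clause (u4) forces u4 = 1.
Unit clause (u3') forces u3 = 0.
That conflicts with the unit clause (u3).
Backtrack on u2: now try u2 = 1.
Unit clause (u4) forces u4 = 1.
Unit clause (u5') forces u5 = 0.
Unit clause (u3) forces u3 = 1.
That conflicts with the unit clause (u3').
Both values of u2 lead to a conflict.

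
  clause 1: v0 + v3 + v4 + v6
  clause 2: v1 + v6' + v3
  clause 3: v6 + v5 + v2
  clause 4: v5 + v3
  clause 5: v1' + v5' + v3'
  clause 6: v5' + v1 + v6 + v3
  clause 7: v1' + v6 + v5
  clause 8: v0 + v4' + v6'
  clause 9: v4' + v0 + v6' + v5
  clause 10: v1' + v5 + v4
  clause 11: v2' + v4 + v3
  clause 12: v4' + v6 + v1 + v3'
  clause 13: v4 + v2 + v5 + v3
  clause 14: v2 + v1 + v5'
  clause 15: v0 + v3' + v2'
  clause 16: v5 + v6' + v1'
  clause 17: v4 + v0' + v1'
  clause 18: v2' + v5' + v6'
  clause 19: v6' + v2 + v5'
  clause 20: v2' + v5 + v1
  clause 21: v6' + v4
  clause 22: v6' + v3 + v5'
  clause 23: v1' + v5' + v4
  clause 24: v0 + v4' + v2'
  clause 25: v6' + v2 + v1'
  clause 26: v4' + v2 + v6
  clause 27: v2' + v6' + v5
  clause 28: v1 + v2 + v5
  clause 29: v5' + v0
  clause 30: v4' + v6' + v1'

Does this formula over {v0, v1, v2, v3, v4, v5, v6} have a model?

Yes

Case v5 = 1:
Unit clause (v0) forces v0 = 1.
Case v1 = 0:
Unit clause (v2) forces v2 = 1.
Unit clause (v6') forces v6 = 0.
Unit clause (v3) forces v3 = 1.
Unit clause (v4') forces v4 = 0.
All clauses are satisfied.
A satisfying assignment: v0 ↦ 1, v1 ↦ 0, v2 ↦ 1, v3 ↦ 1, v4 ↦ 0, v5 ↦ 1, v6 ↦ 0.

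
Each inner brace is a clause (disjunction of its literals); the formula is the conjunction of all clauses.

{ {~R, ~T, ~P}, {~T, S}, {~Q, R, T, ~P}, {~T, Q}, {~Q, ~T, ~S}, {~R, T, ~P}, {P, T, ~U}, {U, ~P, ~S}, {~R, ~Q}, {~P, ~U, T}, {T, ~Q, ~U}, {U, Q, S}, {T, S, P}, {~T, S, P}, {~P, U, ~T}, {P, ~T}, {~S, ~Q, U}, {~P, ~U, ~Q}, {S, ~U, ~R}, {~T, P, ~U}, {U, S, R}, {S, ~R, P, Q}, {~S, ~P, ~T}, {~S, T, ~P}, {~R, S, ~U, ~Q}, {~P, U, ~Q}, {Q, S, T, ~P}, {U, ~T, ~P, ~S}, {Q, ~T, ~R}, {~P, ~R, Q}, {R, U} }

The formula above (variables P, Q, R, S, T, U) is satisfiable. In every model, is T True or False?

False

Suppose T = 1.
(S) alone gives S = 1.
(Q) alone gives Q = 1.
Now (~Q) is unsatisfied and unit — conflict.
So every satisfying assignment has T = False.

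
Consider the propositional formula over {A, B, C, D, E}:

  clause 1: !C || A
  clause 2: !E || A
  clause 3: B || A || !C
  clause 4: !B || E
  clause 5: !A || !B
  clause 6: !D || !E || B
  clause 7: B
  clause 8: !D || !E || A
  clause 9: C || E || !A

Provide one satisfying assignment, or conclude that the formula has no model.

UNSATISFIABLE

From the singleton clause (B), B = true.
From the singleton clause (E), E = true.
From the singleton clause (A), A = true.
Now (!A) is unsatisfied and unit — conflict.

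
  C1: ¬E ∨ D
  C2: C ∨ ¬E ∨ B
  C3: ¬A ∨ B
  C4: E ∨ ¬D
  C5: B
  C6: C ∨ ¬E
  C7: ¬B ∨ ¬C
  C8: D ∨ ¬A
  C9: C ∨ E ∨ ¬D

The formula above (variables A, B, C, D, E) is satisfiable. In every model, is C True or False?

False

Suppose C = True.
(B) alone gives B = True.
Now (¬B) is unsatisfied and unit — conflict.
So every satisfying assignment has C = False.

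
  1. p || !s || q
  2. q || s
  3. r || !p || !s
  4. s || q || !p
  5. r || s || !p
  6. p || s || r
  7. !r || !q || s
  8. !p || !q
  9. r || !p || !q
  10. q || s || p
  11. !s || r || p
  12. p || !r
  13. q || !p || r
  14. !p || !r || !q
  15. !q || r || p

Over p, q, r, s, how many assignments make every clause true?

1

There are 2^4 = 16 truth assignments over (p, q, r, s).
Check each against the 15 clauses (columns in the order p, q, r, s):
  F F F F  ✗ fails (q || s)
  F F F T  ✗ fails (p || !s || q)
  F F T F  ✗ fails (q || s)
  F F T T  ✗ fails (p || !s || q)
  F T F F  ✗ fails (p || s || r)
  F T F T  ✗ fails (!s || r || p)
  F T T F  ✗ fails (!r || !q || s)
  F T T T  ✗ fails (p || !r)
  T F F F  ✗ fails (q || s)
  T F F T  ✗ fails (r || !p || !s)
  T F T F  ✗ fails (q || s)
  T F T T  ✓ satisfies all
  T T F F  ✗ fails (r || s || !p)
  T T F T  ✗ fails (r || !p || !s)
  T T T F  ✗ fails (!r || !q || s)
  T T T T  ✗ fails (!p || !q)
1 of the 16 rows is a model.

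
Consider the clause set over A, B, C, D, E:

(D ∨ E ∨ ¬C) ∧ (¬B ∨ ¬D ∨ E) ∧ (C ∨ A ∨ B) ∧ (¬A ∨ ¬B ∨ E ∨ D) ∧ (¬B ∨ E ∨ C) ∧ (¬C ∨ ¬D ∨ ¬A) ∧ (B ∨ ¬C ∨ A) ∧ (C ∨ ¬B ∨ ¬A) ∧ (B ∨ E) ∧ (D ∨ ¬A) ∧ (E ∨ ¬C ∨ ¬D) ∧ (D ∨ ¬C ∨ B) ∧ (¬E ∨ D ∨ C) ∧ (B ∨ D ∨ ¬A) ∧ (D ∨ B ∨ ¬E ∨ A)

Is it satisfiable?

Yes

Branch on B: set B = True.
Branch on D: set D = True.
(E) alone gives E = True.
Branch on C: set C = True.
(¬A) alone gives A = False.
All clauses are satisfied.
A satisfying assignment: A ↦ False,  B ↦ True,  C ↦ True,  D ↦ True,  E ↦ True.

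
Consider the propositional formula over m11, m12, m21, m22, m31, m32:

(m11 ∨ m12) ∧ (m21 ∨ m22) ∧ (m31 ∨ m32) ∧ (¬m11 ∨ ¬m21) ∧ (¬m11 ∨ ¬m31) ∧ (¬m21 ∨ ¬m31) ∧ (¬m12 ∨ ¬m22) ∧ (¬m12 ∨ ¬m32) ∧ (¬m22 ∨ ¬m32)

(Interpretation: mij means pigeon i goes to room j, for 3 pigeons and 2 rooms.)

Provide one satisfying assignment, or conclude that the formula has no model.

UNSATISFIABLE

Case m11 = True:
(¬m21) alone gives m21 = False.
(m22) alone gives m22 = True.
(¬m31) alone gives m31 = False.
(m32) alone gives m32 = True.
That conflicts with the unit clause (¬m32).
Undo m11 and try m11 = False.
(m12) alone gives m12 = True.
(¬m22) alone gives m22 = False.
(m21) alone gives m21 = True.
(¬m31) alone gives m31 = False.
(m32) alone gives m32 = True.
That conflicts with the unit clause (¬m32).
Both values of m11 lead to a conflict.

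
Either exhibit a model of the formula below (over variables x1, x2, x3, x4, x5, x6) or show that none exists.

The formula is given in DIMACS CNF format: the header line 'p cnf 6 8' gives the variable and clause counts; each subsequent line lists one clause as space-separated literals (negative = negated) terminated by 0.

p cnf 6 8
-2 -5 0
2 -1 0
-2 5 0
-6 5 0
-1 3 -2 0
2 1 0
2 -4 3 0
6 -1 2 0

Case x2 = False:
The clause (¬x1) is unit, so x1 = False.
That conflicts with the unit clause (x1).
That branch fails; take x2 = True instead.
The clause (¬x5) is unit, so x5 = False.
That conflicts with the unit clause (x5).
Both values of x2 lead to a conflict.

UNSATISFIABLE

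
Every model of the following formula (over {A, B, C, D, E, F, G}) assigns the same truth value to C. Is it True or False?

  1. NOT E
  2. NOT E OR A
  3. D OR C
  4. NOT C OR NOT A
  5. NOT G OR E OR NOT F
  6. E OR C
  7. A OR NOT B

True

Suppose C = false.
(NOT E) alone gives E = false.
But (E) is also a unit clause — contradiction.
So every satisfying assignment has C = True.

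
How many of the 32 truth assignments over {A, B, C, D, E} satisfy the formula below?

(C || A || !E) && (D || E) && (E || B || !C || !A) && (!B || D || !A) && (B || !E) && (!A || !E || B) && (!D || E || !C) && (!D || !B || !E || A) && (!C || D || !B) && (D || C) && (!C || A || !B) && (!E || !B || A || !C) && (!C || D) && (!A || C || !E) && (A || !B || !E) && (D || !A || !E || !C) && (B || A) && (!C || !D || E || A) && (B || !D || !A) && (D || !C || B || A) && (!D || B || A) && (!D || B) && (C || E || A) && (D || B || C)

2

There are 2^5 = 32 truth assignments over (A, B, C, D, E).
Split on C. With C = true, the clauses containing C are satisfied and !C drops from the rest; 1 of the 2^4 = 16 assignments to the other variables satisfy what remains.
With C = false, by the same count on the reduced clause set, 1 assignment works.
(One model: A=T, B=T, C=F, D=T, E=F.)
Total: 1 + 1 = 2.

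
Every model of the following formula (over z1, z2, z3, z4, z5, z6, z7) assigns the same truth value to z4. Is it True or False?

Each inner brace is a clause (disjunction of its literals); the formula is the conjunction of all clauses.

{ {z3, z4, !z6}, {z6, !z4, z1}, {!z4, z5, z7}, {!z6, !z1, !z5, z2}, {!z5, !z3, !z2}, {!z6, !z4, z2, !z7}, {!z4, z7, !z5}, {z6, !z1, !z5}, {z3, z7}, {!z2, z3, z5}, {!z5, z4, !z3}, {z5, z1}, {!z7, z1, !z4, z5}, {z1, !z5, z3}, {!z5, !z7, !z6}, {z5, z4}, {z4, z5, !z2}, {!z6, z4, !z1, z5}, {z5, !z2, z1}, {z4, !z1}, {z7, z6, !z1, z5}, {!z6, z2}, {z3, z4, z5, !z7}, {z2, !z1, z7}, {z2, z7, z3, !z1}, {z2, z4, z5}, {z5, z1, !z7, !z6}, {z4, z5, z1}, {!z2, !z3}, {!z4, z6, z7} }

Suppose z4 = false.
(z5) alone gives z5 = true.
(!z3) alone gives z3 = false.
(!z6) alone gives z6 = false.
(!z1) alone gives z1 = false.
But (z1) is also a unit clause — contradiction.
So every satisfying assignment has z4 = True.

True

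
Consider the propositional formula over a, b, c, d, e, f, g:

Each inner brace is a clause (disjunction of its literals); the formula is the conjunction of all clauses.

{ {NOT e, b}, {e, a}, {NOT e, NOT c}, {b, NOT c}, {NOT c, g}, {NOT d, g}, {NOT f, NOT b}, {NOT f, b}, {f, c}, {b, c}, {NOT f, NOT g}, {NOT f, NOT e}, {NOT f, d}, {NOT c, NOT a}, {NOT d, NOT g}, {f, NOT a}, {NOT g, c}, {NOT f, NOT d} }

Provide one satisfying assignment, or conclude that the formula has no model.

Try e = false.
From the singleton clause (a), a = true.
From the singleton clause (NOT c), c = false.
From the singleton clause (f), f = true.
From the singleton clause (NOT b), b = false.
That conflicts with the unit clause (b).
That branch fails; take e = true instead.
From the singleton clause (b), b = true.
From the singleton clause (NOT c), c = false.
From the singleton clause (NOT f), f = false.
That conflicts with the unit clause (f).
Both values of e lead to a conflict.

UNSATISFIABLE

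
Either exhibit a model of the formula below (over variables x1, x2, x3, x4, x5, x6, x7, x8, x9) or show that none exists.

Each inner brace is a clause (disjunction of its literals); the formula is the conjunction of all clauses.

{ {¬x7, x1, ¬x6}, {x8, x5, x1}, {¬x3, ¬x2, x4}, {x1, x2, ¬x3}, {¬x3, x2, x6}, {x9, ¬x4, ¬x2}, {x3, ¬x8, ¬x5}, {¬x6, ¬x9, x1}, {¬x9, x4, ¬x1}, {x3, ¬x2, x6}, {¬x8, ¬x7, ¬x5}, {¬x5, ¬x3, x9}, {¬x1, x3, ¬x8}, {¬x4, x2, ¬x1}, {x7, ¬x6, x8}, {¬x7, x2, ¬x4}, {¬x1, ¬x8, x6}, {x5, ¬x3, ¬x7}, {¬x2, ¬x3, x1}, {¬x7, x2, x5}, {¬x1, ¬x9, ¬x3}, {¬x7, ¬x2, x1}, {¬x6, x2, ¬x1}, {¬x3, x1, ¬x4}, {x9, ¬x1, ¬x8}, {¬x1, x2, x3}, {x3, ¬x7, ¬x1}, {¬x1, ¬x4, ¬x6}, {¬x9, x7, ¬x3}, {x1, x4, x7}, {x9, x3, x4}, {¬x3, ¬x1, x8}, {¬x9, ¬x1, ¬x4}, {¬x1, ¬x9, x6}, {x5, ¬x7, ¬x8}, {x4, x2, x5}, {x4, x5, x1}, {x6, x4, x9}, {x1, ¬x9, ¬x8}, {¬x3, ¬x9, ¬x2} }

Try x7 = False.
Try x6 = False.
Try x3 = False.
Unit clause (¬x2) forces x2 = False.
Unit clause (¬x1) forces x1 = False.
Unit clause (x4) forces x4 = True.
Try x8 = True.
Unit clause (¬x5) forces x5 = False.
Unit clause (¬x9) forces x9 = False.
Every clause now holds.

x1: False,  x2: False,  x3: False,  x4: True,  x5: False,  x6: False,  x7: False,  x8: True,  x9: False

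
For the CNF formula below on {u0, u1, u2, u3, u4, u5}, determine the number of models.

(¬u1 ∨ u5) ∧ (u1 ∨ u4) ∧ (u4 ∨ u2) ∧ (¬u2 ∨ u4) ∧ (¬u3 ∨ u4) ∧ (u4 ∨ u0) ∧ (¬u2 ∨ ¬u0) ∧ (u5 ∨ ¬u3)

There are 2^6 = 64 truth assignments over (u0, u1, u2, u3, u4, u5).
Split on u4. With u4 = True, the clauses containing u4 are satisfied and ¬u4 drops from the rest; 15 of the 2^5 = 32 assignments to the other variables satisfy what remains.
With u4 = False, by the same count on the reduced clause set, 0 assignments work.
(One model: u0=F, u1=F, u2=F, u3=F, u4=T, u5=F.)
Total: 15 + 0 = 15.

15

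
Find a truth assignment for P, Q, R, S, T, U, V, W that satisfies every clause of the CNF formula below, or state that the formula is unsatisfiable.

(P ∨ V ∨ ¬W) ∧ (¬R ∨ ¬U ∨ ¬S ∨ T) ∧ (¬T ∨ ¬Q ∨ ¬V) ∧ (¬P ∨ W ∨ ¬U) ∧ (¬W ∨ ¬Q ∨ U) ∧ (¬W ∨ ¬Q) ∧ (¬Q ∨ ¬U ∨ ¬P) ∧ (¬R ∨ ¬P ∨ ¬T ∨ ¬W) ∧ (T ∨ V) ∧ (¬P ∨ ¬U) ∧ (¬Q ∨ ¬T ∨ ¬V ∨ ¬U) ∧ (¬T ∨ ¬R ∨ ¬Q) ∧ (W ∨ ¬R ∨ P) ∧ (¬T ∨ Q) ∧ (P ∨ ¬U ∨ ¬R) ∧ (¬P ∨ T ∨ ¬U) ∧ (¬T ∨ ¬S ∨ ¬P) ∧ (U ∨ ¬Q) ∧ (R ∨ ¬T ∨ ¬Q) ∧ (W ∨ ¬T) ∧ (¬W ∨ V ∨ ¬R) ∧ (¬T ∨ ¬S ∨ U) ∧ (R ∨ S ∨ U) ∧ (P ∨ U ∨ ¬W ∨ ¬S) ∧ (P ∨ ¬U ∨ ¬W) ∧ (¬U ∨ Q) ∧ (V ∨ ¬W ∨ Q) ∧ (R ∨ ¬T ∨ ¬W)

P: False, Q: False, R: True, S: False, T: False, U: False, V: True, W: True

Try W = True.
(¬Q) alone gives Q = False.
(¬T) alone gives T = False.
(V) alone gives V = True.
(¬U) alone gives U = False.
Try R = True.
Try P = False.
(¬S) alone gives S = False.
Every clause now holds.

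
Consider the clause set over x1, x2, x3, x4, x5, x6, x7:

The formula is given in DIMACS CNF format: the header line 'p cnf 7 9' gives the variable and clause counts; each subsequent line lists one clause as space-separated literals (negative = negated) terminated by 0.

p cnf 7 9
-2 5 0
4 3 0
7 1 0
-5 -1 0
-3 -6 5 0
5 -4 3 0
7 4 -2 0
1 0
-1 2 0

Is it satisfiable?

The clause (x1) is unit, so x1 = True.
The clause (¬x5) is unit, so x5 = False.
The clause (¬x2) is unit, so x2 = False.
That conflicts with the unit clause (x2).
No assignment satisfies every clause.

No, unsatisfiable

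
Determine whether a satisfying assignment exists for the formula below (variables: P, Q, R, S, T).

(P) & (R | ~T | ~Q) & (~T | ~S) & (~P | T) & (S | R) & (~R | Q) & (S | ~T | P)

Unit clause (P) forces P = 1.
Unit clause (T) forces T = 1.
Unit clause (~S) forces S = 0.
Unit clause (R) forces R = 1.
Unit clause (Q) forces Q = 1.
Every clause now holds.
A satisfying assignment: P=1,  Q=1,  R=1,  S=0,  T=1.

Yes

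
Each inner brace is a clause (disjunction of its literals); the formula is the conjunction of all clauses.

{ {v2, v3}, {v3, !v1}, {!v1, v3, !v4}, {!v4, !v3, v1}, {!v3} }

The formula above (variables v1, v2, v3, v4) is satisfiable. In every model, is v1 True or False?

Suppose v1 = true.
The clause (v3) is unit, so v3 = true.
That conflicts with the unit clause (!v3).
So every satisfying assignment has v1 = False.

False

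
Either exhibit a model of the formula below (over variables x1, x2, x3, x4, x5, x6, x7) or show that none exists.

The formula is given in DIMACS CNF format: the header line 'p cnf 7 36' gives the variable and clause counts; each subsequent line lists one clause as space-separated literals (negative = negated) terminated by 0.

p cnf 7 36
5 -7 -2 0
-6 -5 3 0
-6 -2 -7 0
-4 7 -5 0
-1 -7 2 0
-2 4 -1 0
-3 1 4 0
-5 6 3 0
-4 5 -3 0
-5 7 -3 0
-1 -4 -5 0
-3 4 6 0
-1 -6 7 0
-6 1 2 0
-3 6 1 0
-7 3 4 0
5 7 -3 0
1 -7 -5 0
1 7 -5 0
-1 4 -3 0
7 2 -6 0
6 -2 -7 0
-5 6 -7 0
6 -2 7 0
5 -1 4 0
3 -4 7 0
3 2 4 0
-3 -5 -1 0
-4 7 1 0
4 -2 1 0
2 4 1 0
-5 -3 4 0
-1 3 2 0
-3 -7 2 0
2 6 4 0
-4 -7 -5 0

x1=False, x2=False, x3=False, x4=True, x5=False, x6=False, x7=True

Case x5 = False:
Case x7 = True:
Unit clause (¬x2) forces x2 = False.
Unit clause (¬x1) forces x1 = False.
Unit clause (¬x6) forces x6 = False.
Unit clause (¬x3) forces x3 = False.
Unit clause (x4) forces x4 = True.
This assignment satisfies each clause.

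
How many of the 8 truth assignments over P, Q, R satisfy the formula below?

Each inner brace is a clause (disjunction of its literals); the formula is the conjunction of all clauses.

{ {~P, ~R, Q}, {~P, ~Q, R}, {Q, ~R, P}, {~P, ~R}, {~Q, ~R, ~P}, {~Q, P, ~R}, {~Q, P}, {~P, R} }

1

There are 2^3 = 8 truth assignments over (P, Q, R).
Check each against the 8 clauses (columns in the order P, Q, R):
  F F F  ✓ satisfies all
  F F T  ✗ fails (Q | ~R | P)
  F T F  ✗ fails (~Q | P)
  F T T  ✗ fails (~Q | P | ~R)
  T F F  ✗ fails (~P | R)
  T F T  ✗ fails (~P | ~R | Q)
  T T F  ✗ fails (~P | ~Q | R)
  T T T  ✗ fails (~P | ~R)
1 of the 8 rows is a model.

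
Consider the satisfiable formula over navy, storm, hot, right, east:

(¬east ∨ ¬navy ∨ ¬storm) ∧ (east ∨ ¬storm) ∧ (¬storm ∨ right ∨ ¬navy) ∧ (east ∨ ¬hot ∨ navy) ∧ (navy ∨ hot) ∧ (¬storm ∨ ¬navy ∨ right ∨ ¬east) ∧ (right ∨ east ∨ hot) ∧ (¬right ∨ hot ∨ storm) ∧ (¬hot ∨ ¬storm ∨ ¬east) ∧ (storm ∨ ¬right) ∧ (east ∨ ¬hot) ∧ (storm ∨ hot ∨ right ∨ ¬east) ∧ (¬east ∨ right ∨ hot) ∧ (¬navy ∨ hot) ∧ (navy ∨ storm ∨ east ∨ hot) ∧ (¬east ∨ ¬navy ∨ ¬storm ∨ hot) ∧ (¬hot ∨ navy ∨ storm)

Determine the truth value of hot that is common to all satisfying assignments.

True

Suppose hot = False.
(navy) alone gives navy = True.
That conflicts with the unit clause (¬navy).
So every satisfying assignment has hot = True.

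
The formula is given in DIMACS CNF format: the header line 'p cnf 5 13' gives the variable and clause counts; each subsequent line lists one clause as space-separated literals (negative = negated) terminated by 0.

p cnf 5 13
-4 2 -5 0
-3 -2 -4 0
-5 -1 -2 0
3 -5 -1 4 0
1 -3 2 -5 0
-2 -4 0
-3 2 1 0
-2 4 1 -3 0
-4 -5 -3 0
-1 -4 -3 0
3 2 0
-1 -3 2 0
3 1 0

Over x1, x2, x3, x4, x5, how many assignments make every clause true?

There are 2^5 = 32 truth assignments over (x1, x2, x3, x4, x5).
Split on x4. With x4 = True, the clauses containing x4 are satisfied and ¬x4 drops from the rest; 0 of the 2^4 = 16 assignments to the other variables satisfy what remains.
With x4 = False, by the same count on the reduced clause set, 2 assignments work.
(One model: x1=T, x2=T, x3=F, x4=F, x5=F.)
Total: 0 + 2 = 2.

2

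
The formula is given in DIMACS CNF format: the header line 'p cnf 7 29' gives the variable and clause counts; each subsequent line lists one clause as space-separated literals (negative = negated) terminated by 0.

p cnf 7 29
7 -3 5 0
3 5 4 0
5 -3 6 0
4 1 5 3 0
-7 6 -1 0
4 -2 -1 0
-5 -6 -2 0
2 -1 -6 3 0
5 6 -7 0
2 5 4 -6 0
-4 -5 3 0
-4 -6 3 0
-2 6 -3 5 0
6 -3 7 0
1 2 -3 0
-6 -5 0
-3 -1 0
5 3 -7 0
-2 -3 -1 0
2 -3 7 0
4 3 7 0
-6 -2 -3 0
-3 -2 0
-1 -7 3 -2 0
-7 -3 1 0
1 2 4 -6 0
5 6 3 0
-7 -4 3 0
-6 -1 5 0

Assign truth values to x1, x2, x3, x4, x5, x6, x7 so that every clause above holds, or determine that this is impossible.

Case x6 = False:
Case x5 = True:
Case x7 = True:
Unit clause (¬x1) forces x1 = False.
Unit clause (¬x3) forces x3 = False.
Unit clause (¬x4) forces x4 = False.
No clause remains; x2 is free.

x1: False,  x2: False,  x3: False,  x4: False,  x5: True,  x6: False,  x7: True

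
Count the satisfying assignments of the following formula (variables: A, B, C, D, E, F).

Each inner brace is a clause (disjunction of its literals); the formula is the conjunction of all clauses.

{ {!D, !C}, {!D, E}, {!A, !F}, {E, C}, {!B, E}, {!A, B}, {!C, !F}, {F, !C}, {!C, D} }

There are 2^6 = 64 truth assignments over (A, B, C, D, E, F).
Split on D. With D = true, the clauses containing D are satisfied and !D drops from the rest; 5 of the 2^5 = 32 assignments to the other variables satisfy what remains.
With D = false, by the same count on the reduced clause set, 5 assignments work.
(One model: A=F, B=F, C=F, D=F, E=T, F=F.)
Total: 5 + 5 = 10.

10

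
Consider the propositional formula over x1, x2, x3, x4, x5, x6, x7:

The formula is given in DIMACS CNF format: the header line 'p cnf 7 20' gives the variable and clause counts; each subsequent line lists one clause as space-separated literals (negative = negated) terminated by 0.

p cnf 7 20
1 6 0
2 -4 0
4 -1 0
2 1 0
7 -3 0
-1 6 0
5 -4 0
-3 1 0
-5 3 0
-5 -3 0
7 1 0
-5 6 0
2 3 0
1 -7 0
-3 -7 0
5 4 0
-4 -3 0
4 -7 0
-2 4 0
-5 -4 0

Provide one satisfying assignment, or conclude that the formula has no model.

Suppose x1 = True.
Unit clause (x4) forces x4 = True.
Unit clause (x2) forces x2 = True.
Unit clause (x6) forces x6 = True.
Unit clause (x5) forces x5 = True.
But (¬x5) is also a unit clause — contradiction.
So x1 must be the other value — set x1 = False.
Unit clause (x6) forces x6 = True.
Unit clause (x2) forces x2 = True.
Unit clause (¬x3) forces x3 = False.
Unit clause (¬x5) forces x5 = False.
Unit clause (¬x4) forces x4 = False.
But (x4) is also a unit clause — contradiction.
Both values of x1 lead to a conflict.

UNSATISFIABLE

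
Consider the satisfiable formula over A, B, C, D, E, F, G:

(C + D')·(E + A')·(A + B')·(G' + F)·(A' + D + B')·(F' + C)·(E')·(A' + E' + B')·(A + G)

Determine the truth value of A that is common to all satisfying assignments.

False

Suppose A = 1.
(E) alone gives E = 1.
That conflicts with the unit clause (E').
So every satisfying assignment has A = False.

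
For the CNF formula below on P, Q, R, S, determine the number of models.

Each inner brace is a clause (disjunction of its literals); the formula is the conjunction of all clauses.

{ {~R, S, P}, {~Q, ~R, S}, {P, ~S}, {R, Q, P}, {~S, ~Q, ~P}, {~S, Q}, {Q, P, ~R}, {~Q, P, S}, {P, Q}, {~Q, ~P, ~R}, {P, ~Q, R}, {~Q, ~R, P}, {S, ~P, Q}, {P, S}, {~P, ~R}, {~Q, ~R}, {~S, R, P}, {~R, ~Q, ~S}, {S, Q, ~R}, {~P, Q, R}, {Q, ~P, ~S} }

1

There are 2^4 = 16 truth assignments over (P, Q, R, S).
Split on R. With R = 1, the clauses containing R are satisfied and ~R drops from the rest; 0 of the 2^3 = 8 assignments to the other variables satisfy what remains.
With R = 0, by the same count on the reduced clause set, 1 assignment works.
Total: 0 + 1 = 1.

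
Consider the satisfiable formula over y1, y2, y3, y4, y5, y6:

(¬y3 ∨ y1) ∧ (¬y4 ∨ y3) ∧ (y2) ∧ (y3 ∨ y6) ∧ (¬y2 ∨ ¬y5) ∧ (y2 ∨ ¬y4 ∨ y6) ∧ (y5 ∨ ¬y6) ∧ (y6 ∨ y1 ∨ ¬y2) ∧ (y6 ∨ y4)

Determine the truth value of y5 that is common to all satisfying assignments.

False

Suppose y5 = True.
The clause (y2) is unit, so y2 = True.
Now (¬y2) is unsatisfied and unit — conflict.
So every satisfying assignment has y5 = False.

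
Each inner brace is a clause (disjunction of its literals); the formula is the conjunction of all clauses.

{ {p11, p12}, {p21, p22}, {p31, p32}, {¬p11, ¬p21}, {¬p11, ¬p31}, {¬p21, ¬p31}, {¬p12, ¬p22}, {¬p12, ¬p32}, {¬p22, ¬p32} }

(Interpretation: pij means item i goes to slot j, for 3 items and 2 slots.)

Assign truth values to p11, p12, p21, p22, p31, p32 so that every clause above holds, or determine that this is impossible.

Case p11 = True:
From the singleton clause (¬p21), p21 = False.
From the singleton clause (p22), p22 = True.
From the singleton clause (¬p31), p31 = False.
From the singleton clause (p32), p32 = True.
That conflicts with the unit clause (¬p32).
So p11 must be the other value — set p11 = False.
From the singleton clause (p12), p12 = True.
From the singleton clause (¬p22), p22 = False.
From the singleton clause (p21), p21 = True.
From the singleton clause (¬p31), p31 = False.
From the singleton clause (p32), p32 = True.
That conflicts with the unit clause (¬p32).
Both values of p11 lead to a conflict.

UNSATISFIABLE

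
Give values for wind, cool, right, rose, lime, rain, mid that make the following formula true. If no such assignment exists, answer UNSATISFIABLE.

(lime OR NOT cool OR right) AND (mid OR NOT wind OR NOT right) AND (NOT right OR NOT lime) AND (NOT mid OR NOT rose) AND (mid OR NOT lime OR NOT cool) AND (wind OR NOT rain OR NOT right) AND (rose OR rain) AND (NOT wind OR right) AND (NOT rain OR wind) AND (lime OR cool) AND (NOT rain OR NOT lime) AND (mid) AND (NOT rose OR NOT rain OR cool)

wind=true; cool=true; right=true; rose=false; lime=false; rain=true; mid=true

From the singleton clause (mid), mid = true.
From the singleton clause (NOT rose), rose = false.
From the singleton clause (rain), rain = true.
From the singleton clause (wind), wind = true.
From the singleton clause (right), right = true.
From the singleton clause (NOT lime), lime = false.
From the singleton clause (cool), cool = true.
Every clause now holds.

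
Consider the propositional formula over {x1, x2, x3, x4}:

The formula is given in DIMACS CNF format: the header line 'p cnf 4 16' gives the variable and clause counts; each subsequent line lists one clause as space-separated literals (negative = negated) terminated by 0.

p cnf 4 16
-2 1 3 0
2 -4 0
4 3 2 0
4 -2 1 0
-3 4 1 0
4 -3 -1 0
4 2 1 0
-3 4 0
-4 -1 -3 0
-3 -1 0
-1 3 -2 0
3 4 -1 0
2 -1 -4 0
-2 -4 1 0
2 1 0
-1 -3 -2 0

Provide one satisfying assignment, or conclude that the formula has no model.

Suppose x2 = True.
Suppose x1 = True.
(¬x3) alone gives x3 = False.
Now (x3) is unsatisfied and unit — conflict.
So x1 must be the other value — set x1 = False.
(x3) alone gives x3 = True.
(x4) alone gives x4 = True.
Now (¬x4) is unsatisfied and unit — conflict.
Either choice for x1 ends in contradiction.
So x2 must be the other value — set x2 = False.
(¬x4) alone gives x4 = False.
(x3) alone gives x3 = True.
Now (¬x3) is unsatisfied and unit — conflict.
Either choice for x2 ends in contradiction.

UNSATISFIABLE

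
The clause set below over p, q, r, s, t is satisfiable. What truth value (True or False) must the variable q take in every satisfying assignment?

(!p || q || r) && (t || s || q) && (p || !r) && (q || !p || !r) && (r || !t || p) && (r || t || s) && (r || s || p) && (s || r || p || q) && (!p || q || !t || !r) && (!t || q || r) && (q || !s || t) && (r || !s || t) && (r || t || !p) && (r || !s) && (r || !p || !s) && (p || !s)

Suppose q = false.
Suppose p = false.
The clause (!r) is unit, so r = false.
The clause (!t) is unit, so t = false.
The clause (s) is unit, so s = true.
But (!s) is also a unit clause — contradiction.
Backtrack on p: now try p = true.
The clause (r) is unit, so r = true.
But (!r) is also a unit clause — contradiction.
Both values of p lead to a conflict.
So every satisfying assignment has q = True.

True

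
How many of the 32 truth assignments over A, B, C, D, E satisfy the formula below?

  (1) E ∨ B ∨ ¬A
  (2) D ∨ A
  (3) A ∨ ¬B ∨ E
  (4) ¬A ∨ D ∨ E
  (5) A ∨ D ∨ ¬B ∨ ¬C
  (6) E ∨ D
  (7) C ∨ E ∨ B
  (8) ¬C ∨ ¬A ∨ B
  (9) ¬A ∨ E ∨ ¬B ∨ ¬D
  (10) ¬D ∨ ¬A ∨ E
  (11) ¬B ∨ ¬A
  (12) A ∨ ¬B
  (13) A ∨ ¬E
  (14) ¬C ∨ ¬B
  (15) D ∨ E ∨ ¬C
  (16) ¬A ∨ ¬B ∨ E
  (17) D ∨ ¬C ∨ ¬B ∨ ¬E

3

There are 2^5 = 32 truth assignments over (A, B, C, D, E).
Split on D. With D = True, the clauses containing D are satisfied and ¬D drops from the rest; 2 of the 2^4 = 16 assignments to the other variables satisfy what remains.
With D = False, by the same count on the reduced clause set, 1 assignment works.
(One model: A=F, B=F, C=T, D=T, E=F.)
Total: 2 + 1 = 3.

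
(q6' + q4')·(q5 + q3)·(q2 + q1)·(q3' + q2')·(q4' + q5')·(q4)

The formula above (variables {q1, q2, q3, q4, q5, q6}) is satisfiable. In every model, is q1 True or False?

True

Suppose q1 = 0.
(q2) alone gives q2 = 1.
(q3') alone gives q3 = 0.
(q5) alone gives q5 = 1.
(q4') alone gives q4 = 0.
That conflicts with the unit clause (q4).
So every satisfying assignment has q1 = True.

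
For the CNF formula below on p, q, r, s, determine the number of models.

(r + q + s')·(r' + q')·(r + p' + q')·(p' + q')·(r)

There are 2^4 = 16 truth assignments over (p, q, r, s).
Check each against the 5 clauses (columns in the order p, q, r, s):
  F F F F  ✗ fails (r)
  F F F T  ✗ fails (r + q + s')
  F F T F  ✓ satisfies all
  F F T T  ✓ satisfies all
  F T F F  ✗ fails (r)
  F T F T  ✗ fails (r)
  F T T F  ✗ fails (r' + q')
  F T T T  ✗ fails (r' + q')
  T F F F  ✗ fails (r)
  T F F T  ✗ fails (r + q + s')
  T F T F  ✓ satisfies all
  T F T T  ✓ satisfies all
  T T F F  ✗ fails (r + p' + q')
  T T F T  ✗ fails (r + p' + q')
  T T T F  ✗ fails (r' + q')
  T T T T  ✗ fails (r' + q')
4 of the 16 rows are models.

4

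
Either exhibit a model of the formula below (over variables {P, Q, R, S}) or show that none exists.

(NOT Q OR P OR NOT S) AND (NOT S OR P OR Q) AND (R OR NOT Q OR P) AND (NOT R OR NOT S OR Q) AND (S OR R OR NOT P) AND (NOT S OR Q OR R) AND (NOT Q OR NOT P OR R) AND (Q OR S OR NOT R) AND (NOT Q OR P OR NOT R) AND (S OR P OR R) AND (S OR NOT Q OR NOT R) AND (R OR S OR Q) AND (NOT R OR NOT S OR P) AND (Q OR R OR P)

Branch on Q: set Q = true.
Branch on P: set P = true.
Unit clause (R) forces R = true.
Unit clause (S) forces S = true.
This assignment satisfies each clause.

P ↦ true, Q ↦ true, R ↦ true, S ↦ true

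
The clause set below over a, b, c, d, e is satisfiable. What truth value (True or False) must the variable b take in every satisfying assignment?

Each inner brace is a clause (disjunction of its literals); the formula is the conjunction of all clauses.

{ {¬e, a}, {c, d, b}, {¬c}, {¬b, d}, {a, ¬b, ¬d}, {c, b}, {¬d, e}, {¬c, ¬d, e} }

Suppose b = False.
(¬c) alone gives c = False.
But (c) is also a unit clause — contradiction.
So every satisfying assignment has b = True.

True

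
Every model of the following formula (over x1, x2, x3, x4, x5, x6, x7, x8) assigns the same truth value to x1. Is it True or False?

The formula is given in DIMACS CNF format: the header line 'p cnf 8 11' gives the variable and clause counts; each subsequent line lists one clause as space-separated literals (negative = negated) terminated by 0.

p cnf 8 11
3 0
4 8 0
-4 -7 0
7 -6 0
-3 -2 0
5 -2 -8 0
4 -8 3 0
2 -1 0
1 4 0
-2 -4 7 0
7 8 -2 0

Suppose x1 = True.
The clause (x3) is unit, so x3 = True.
The clause (¬x2) is unit, so x2 = False.
But (x2) is also a unit clause — contradiction.
So every satisfying assignment has x1 = False.

False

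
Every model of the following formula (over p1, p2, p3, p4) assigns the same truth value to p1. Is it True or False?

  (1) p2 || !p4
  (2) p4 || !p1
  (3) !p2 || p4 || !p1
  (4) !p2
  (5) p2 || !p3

Suppose p1 = true.
Unit clause (p4) forces p4 = true.
Unit clause (p2) forces p2 = true.
Now (!p2) is unsatisfied and unit — conflict.
So every satisfying assignment has p1 = False.

False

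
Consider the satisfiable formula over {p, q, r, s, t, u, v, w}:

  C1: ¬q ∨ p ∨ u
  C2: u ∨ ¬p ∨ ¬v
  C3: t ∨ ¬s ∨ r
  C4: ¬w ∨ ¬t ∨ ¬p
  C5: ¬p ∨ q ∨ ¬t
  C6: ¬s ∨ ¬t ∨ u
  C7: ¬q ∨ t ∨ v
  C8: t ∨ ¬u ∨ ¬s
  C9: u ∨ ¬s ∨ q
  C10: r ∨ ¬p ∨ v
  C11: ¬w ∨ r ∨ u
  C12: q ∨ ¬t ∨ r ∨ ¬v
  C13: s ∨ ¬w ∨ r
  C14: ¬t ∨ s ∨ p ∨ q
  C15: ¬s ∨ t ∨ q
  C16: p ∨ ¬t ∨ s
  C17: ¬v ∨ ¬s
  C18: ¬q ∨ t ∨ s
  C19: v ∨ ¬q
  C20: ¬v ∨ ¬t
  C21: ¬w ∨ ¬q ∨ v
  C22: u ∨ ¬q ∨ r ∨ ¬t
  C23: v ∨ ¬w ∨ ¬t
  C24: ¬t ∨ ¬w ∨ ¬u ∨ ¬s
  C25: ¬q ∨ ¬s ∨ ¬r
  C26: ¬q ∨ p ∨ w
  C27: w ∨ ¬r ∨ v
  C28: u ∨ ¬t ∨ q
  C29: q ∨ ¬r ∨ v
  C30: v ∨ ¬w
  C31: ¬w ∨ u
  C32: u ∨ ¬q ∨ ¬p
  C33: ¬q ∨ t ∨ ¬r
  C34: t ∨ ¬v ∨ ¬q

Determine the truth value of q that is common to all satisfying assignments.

Suppose q = True.
From the singleton clause (v), v = True.
From the singleton clause (¬s), s = False.
From the singleton clause (t), t = True.
Now (¬t) is unsatisfied and unit — conflict.
So every satisfying assignment has q = False.

False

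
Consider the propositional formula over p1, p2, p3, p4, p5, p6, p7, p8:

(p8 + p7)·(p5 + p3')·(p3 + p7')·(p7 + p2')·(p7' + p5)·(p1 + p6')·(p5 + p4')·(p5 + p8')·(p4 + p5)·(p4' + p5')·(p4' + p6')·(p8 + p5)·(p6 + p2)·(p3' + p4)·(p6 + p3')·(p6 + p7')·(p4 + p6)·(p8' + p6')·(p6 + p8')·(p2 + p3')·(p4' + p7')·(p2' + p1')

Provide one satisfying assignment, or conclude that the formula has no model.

Try p8 = 1.
(p5) alone gives p5 = 1.
(p4') alone gives p4 = 0.
(p3') alone gives p3 = 0.
(p7') alone gives p7 = 0.
(p2') alone gives p2 = 0.
(p6) alone gives p6 = 1.
That conflicts with the unit clause (p6').
That branch fails; take p8 = 0 instead.
(p7) alone gives p7 = 1.
(p3) alone gives p3 = 1.
(p5) alone gives p5 = 1.
(p4') alone gives p4 = 0.
That conflicts with the unit clause (p4).
Neither p8 = 1 nor p8 = 0 works.

UNSATISFIABLE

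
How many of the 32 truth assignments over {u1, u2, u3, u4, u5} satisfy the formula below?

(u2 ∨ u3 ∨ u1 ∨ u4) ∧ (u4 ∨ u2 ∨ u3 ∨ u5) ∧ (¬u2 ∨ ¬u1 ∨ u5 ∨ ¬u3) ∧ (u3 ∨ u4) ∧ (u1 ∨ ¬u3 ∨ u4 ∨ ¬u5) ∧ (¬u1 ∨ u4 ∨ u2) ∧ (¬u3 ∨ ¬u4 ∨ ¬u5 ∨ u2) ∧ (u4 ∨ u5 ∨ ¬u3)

There are 2^5 = 32 truth assignments over (u1, u2, u3, u4, u5).
Split on u3. With u3 = True, the clauses containing u3 are satisfied and ¬u3 drops from the rest; 6 of the 2^4 = 16 assignments to the other variables satisfy what remains.
With u3 = False, by the same count on the reduced clause set, 8 assignments work.
(One model: u1=F, u2=F, u3=F, u4=T, u5=F.)
Total: 6 + 8 = 14.

14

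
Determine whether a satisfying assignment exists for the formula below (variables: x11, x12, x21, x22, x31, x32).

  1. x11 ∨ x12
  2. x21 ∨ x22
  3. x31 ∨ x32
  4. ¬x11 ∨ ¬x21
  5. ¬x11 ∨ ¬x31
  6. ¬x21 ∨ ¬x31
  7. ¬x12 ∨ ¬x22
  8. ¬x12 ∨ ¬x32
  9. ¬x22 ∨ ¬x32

Try x11 = True.
(¬x21) alone gives x21 = False.
(x22) alone gives x22 = True.
(¬x31) alone gives x31 = False.
(x32) alone gives x32 = True.
Now (¬x32) is unsatisfied and unit — conflict.
Undo x11 and try x11 = False.
(x12) alone gives x12 = True.
(¬x22) alone gives x22 = False.
(x21) alone gives x21 = True.
(¬x31) alone gives x31 = False.
(x32) alone gives x32 = True.
Now (¬x32) is unsatisfied and unit — conflict.
Either choice for x11 ends in contradiction.
No assignment satisfies every clause.

Unsatisfiable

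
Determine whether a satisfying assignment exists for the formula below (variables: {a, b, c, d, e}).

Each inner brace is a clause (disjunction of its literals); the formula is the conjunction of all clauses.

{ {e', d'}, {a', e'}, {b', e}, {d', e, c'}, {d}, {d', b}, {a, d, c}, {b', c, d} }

(d) alone gives d = 1.
(e') alone gives e = 0.
(b') alone gives b = 0.
Now (b) is unsatisfied and unit — conflict.
No assignment satisfies every clause.

No, unsatisfiable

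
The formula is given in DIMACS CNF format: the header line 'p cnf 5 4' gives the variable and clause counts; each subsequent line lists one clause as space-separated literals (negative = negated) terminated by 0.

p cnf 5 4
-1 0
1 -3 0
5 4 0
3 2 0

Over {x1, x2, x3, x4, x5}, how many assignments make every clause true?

3

There are 2^5 = 32 truth assignments over (x1, x2, x3, x4, x5).
Split on x2. With x2 = True, the clauses containing x2 are satisfied and ¬x2 drops from the rest; 3 of the 2^4 = 16 assignments to the other variables satisfy what remains.
With x2 = False, by the same count on the reduced clause set, 0 assignments work.
Total: 3 + 0 = 3.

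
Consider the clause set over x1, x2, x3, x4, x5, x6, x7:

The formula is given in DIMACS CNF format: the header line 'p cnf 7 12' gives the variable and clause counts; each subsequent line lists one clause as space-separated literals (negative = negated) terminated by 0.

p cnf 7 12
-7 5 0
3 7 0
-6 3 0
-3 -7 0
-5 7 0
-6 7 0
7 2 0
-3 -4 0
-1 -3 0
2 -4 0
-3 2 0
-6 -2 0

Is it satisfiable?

Yes

Suppose x7 = True.
From the singleton clause (x5), x5 = True.
From the singleton clause (¬x3), x3 = False.
From the singleton clause (¬x6), x6 = False.
Suppose x2 = True.
No clause remains; x1, x4 are free.
A satisfying assignment: x1 ↦ False; x2 ↦ True; x3 ↦ False; x4 ↦ False; x5 ↦ True; x6 ↦ False; x7 ↦ True.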